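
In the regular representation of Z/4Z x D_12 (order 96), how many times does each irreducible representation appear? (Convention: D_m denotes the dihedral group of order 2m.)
Each irreducible V_i of dimension d_i appears with multiplicity d_i, i.e. rho_reg = (direct sum over all irreducibles V_i) d_i V_i. The irreducible dimensions for Z/4Z x D_12 are 1, 1, 1, 1, 1, 1, 1, 1, 1, 1, 1, 1, 1, 1, 1, 1, 2, 2, 2, 2, 2, 2, 2, 2, 2, 2, 2, 2, 2, 2, 2, 2, 2, 2, 2, 2: 16 irreducibles of dimension 1, each with multiplicity 1; 20 irreducibles of dimension 2, each with multiplicity 2. Total dimension 16*1*1 + 20*2*2 = 96 = |G|.

Reasoning: General theorem: in the regular representation of a finite group G, each irreducible appears with multiplicity equal to its dimension. Check: dim(rho_reg) = sum d_i^2 = 1 + 1 + 1 + 1 + 1 + 1 + 1 + 1 + 1 + 1 + 1 + 1 + 1 + 1 + 1 + 1 + 4 + 4 + 4 + 4 + 4 + 4 + 4 + 4 + 4 + 4 + 4 + 4 + 4 + 4 + 4 + 4 + 4 + 4 + 4 + 4 = 96 = |G|.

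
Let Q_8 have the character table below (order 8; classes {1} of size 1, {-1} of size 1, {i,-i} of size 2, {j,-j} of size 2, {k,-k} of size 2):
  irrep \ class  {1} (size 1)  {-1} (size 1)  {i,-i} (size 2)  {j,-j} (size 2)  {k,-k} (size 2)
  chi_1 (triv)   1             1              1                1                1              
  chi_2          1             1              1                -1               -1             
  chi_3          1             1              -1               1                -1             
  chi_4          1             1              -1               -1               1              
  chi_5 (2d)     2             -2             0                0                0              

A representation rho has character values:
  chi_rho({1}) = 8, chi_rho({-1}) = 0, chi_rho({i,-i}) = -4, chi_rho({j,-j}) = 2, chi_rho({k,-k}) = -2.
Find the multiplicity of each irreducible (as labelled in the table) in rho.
Multiplicities: chi_1: 0, chi_2: 0, chi_3: 3, chi_4: 1, chi_5: 2.

Derivation: Use <chi_rho, chi> = (1/|G|) sum_C |C| * chi_rho(C) * conj(chi(C)) with |G| = 8 for each irreducible chi in the table:
  <chi_rho, chi_1> = (1/8)[1*(8)*conj(1) + 1*(0)*conj(1) + 2*(-4)*conj(1) + 2*(2)*conj(1) + 2*(-2)*conj(1)]
      = (1/8)[(8) + (0) + (-8) + (4) + (-4)] = 0/8 = 0
  <chi_rho, chi_2> = (1/8)[1*(8)*conj(1) + 1*(0)*conj(1) + 2*(-4)*conj(1) + 2*(2)*conj(-1) + 2*(-2)*conj(-1)]
      = (1/8)[(8) + (0) + (-8) + (-4) + (4)] = 0/8 = 0
  <chi_rho, chi_3> = (1/8)[1*(8)*conj(1) + 1*(0)*conj(1) + 2*(-4)*conj(-1) + 2*(2)*conj(1) + 2*(-2)*conj(-1)]
      = (1/8)[(8) + (0) + (8) + (4) + (4)] = 24/8 = 3
  <chi_rho, chi_4> = (1/8)[1*(8)*conj(1) + 1*(0)*conj(1) + 2*(-4)*conj(-1) + 2*(2)*conj(-1) + 2*(-2)*conj(1)]
      = (1/8)[(8) + (0) + (8) + (-4) + (-4)] = 8/8 = 1
  <chi_rho, chi_5> = (1/8)[1*(8)*conj(2) + 1*(0)*conj(-2) + 2*(-4)*conj(0) + 2*(2)*conj(0) + 2*(-2)*conj(0)]
      = (1/8)[(16) + (0) + (0) + (0) + (0)] = 16/8 = 2
Dimension check: dim(rho) = sum (mult * dim) = 0*1 + 0*1 + 3*1 + 1*1 + 2*2 = 8 = chi_rho(e) = 8.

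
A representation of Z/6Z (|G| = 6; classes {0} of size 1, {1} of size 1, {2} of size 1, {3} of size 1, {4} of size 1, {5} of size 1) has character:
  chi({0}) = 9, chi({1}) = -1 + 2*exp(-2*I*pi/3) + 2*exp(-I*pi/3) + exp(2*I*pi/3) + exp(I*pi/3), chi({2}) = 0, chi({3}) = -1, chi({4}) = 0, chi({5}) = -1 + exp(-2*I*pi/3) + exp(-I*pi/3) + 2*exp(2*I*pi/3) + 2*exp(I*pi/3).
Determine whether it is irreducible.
Not irreducible (reducible): <chi, chi> = 15 > 1.

Why: <chi, chi> = (1/|G|) sum_C |C| * |chi(C)|^2 = (1/6)[1*|9|^2 + 1*|-1 + 2*exp(-2*I*pi/3) + 2*exp(-I*pi/3) + exp(2*I*pi/3) + exp(I*pi/3)|^2 + 1*|0|^2 + 1*|-1|^2 + 1*|0|^2 + 1*|-1 + exp(-2*I*pi/3) + exp(-I*pi/3) + 2*exp(2*I*pi/3) + 2*exp(I*pi/3)|^2]
  = (1/6)[(81) + (4) + (0) + (1) + (0) + (4)] = 90/6 = 15.
(Exp terms are combined using exp(i*s)*conj(exp(i*t)) = exp(i*(s-t)), and sums of them are collapsed using the identity that for every m > 1 the m distinct m-th roots of unity sum to 0, e.g. 1 + exp(2*I*pi/3) + exp(-2*I*pi/3) = 0.)
A character is irreducible iff <chi, chi> = 1, so this representation is reducible.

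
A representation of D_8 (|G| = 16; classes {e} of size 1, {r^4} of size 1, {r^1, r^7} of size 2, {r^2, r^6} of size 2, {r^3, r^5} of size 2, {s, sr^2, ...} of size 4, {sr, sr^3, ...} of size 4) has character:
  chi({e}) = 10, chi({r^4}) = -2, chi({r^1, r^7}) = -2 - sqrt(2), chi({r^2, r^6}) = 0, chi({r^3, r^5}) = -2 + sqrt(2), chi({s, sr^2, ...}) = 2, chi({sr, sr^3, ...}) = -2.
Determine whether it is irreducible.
Not irreducible (reducible): <chi, chi> = 10 > 1.

Justification: <chi, chi> = (1/|G|) sum_C |C| * |chi(C)|^2 = (1/16)[1*|10|^2 + 1*|-2|^2 + 2*|-2 - sqrt(2)|^2 + 2*|0|^2 + 2*|-2 + sqrt(2)|^2 + 4*|2|^2 + 4*|-2|^2]
  = (1/16)[(100) + (4) + (8*sqrt(2) + 12) + (0) + (12 - 8*sqrt(2)) + (16) + (16)] = 160/16 = 10.
A character is irreducible iff <chi, chi> = 1, so this representation is reducible.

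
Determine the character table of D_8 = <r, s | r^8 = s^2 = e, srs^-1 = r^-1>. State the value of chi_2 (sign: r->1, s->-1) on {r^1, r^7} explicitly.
Conjugacy classes: {e} of size 1, {r^4} of size 1, {r^1, r^7} of size 2, {r^2, r^6} of size 2, {r^3, r^5} of size 2, {s, sr^2, ...} of size 4, {sr, sr^3, ...} of size 4.
Character table:
  irrep \ class              {e} (size 1)  {r^4} (size 1)  {r^1, r^7} (size 2)  {r^2, r^6} (size 2)  {r^3, r^5} (size 2)  {s, sr^2, ...} (size 4)  {sr, sr^3, ...} (size 4)
  chi_1 (triv)               1             1               1                    1                    1                    1                        1                       
  chi_2 (sign: r->1, s->-1)  1             1               1                    1                    1                    -1                       -1                      
  chi_3 (r->-1, s->1)        1             1               -1                   1                    -1                   1                        -1                      
  chi_4 (r->-1, s->-1)       1             1               -1                   1                    -1                   -1                       1                       
  chi_5 (2d, j=1)            2             -2              sqrt(2)              0                    -sqrt(2)             0                        0                       
  chi_6 (2d, j=2)            2             2               0                    -2                   0                    0                        0                       
  chi_7 (2d, j=3)            2             -2              -sqrt(2)             0                    sqrt(2)              0                        0                       

Spot check: chi_2 (sign: r->1, s->-1) on {r^1, r^7} = 1.

Argument: D_8 has order 2*8 = 16 with 7 conjugacy classes, hence 7 irreducibles. Sum of squared dims 1 + 1 + 1 + 1 + 4 + 4 + 4 = 16 = |G|. Linear characters come from the abelianisation; the 2-dimensional irreps have character r^k -> 2*cos(2*pi*j*k/8), reflections -> 0.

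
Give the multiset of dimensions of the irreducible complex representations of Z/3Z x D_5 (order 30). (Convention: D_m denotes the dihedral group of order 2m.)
Dimensions: 1, 1, 1, 1, 1, 1, 2, 2, 2, 2, 2, 2

Working: There are 12 irreducibles (= number of conjugacy classes). Their dimensions d_i satisfy sum d_i^2 = |G| = 30: 1 + 1 + 1 + 1 + 1 + 1 + 4 + 4 + 4 + 4 + 4 + 4 = 30. (For the product with Z/3Z: each of the 3 1-dim characters of Z/3Z tensors with each irrep of D_5, giving 3 copies of each D_5-dimension.)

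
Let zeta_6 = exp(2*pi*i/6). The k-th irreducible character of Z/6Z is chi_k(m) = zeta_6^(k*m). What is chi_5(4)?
chi_5(4) = zeta_6^20 = exp(2*I*pi/3)

Argument: chi_5(4) = zeta_6^(5*4) = zeta_6^20. Since zeta_6^6 = 1, this equals zeta_6^2 = exp(2*pi*i*2/6) = exp(2*I*pi/3).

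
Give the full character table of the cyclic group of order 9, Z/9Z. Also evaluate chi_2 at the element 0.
Character table of Z/9Z (irreps indexed chi_0,...,chi_8 with chi_k(m) = zeta_9^(k*m), zeta_9 = exp(2*pi*i/9)):
  irrep \ class  {0} (size 1)  {1} (size 1)    {2} (size 1)    {3} (size 1)    {4} (size 1)    {5} (size 1)    {6} (size 1)    {7} (size 1)    {8} (size 1)  
  chi_0          1             1               1               1               1               1               1               1               1             
  chi_1          1             exp(2*I*pi/9)   exp(4*I*pi/9)   exp(2*I*pi/3)   exp(8*I*pi/9)   exp(-8*I*pi/9)  exp(-2*I*pi/3)  exp(-4*I*pi/9)  exp(-2*I*pi/9)
  chi_2          1             exp(4*I*pi/9)   exp(8*I*pi/9)   exp(-2*I*pi/3)  exp(-2*I*pi/9)  exp(2*I*pi/9)   exp(2*I*pi/3)   exp(-8*I*pi/9)  exp(-4*I*pi/9)
  chi_3          1             exp(2*I*pi/3)   exp(-2*I*pi/3)  1               exp(2*I*pi/3)   exp(-2*I*pi/3)  1               exp(2*I*pi/3)   exp(-2*I*pi/3)
  chi_4          1             exp(8*I*pi/9)   exp(-2*I*pi/9)  exp(2*I*pi/3)   exp(-4*I*pi/9)  exp(4*I*pi/9)   exp(-2*I*pi/3)  exp(2*I*pi/9)   exp(-8*I*pi/9)
  chi_5          1             exp(-8*I*pi/9)  exp(2*I*pi/9)   exp(-2*I*pi/3)  exp(4*I*pi/9)   exp(-4*I*pi/9)  exp(2*I*pi/3)   exp(-2*I*pi/9)  exp(8*I*pi/9) 
  chi_6          1             exp(-2*I*pi/3)  exp(2*I*pi/3)   1               exp(-2*I*pi/3)  exp(2*I*pi/3)   1               exp(-2*I*pi/3)  exp(2*I*pi/3) 
  chi_7          1             exp(-4*I*pi/9)  exp(-8*I*pi/9)  exp(2*I*pi/3)   exp(2*I*pi/9)   exp(-2*I*pi/9)  exp(-2*I*pi/3)  exp(8*I*pi/9)   exp(4*I*pi/9) 
  chi_8          1             exp(-2*I*pi/9)  exp(-4*I*pi/9)  exp(-2*I*pi/3)  exp(-8*I*pi/9)  exp(8*I*pi/9)   exp(2*I*pi/3)   exp(4*I*pi/9)   exp(2*I*pi/9) 

Spot check: chi_2(0) = zeta_9^(2*0) = zeta_9^0 = 1.

Z/9Z is abelian, so all 9 irreducible complex representations are 1-dimensional. They are given by chi_k(m) = zeta_9^(k*m) for k = 0,...,8. Row orthogonality: sum_m chi_k(m) conj(chi_l(m)) = 9 * [k = l].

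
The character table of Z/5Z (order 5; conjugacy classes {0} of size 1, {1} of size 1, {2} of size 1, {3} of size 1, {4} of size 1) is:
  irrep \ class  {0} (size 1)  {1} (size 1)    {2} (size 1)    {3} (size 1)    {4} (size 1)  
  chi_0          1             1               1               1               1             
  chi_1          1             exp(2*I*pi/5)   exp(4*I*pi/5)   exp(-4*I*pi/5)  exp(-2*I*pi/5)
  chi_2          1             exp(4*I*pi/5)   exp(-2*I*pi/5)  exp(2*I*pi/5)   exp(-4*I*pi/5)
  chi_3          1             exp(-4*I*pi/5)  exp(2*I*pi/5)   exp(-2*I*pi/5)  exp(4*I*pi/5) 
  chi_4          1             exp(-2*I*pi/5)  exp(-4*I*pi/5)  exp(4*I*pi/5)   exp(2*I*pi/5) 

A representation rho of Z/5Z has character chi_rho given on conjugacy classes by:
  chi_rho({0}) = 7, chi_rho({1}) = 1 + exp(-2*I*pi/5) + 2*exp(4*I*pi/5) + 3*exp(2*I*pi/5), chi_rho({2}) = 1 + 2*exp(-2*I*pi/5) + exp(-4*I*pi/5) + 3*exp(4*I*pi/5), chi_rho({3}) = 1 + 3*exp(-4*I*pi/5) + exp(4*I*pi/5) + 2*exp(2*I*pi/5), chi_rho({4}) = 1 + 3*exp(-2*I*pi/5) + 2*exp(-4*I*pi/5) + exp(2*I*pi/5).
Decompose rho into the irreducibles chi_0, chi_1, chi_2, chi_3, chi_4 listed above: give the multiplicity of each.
Multiplicities: chi_0: 1, chi_1: 3, chi_2: 2, chi_3: 0, chi_4: 1.

Details: Use <chi_rho, chi> = (1/|G|) sum_C |C| * chi_rho(C) * conj(chi(C)) with |G| = 5 for each irreducible chi in the table:
  <chi_rho, chi_0> = (1/5)[1*(7)*conj(1) + 1*(1 + exp(-2*I*pi/5) + 2*exp(4*I*pi/5) + 3*exp(2*I*pi/5))*conj(1) + 1*(1 + 2*exp(-2*I*pi/5) + exp(-4*I*pi/5) + 3*exp(4*I*pi/5))*conj(1) + 1*(1 + 3*exp(-4*I*pi/5) + exp(4*I*pi/5) + 2*exp(2*I*pi/5))*conj(1) + 1*(1 + 3*exp(-2*I*pi/5) + 2*exp(-4*I*pi/5) + exp(2*I*pi/5))*conj(1)]
      = (1/5)[(7) + (1 + exp(-2*I*pi/5) + 2*exp(4*I*pi/5) + 3*exp(2*I*pi/5)) + (1 + 2*exp(-2*I*pi/5) + exp(-4*I*pi/5) + 3*exp(4*I*pi/5)) + (1 + 3*exp(-4*I*pi/5) + exp(4*I*pi/5) + 2*exp(2*I*pi/5)) + (1 + 3*exp(-2*I*pi/5) + 2*exp(-4*I*pi/5) + exp(2*I*pi/5))] = 5/5 = 1
  <chi_rho, chi_1> = (1/5)[1*(7)*conj(1) + 1*(1 + exp(-2*I*pi/5) + 2*exp(4*I*pi/5) + 3*exp(2*I*pi/5))*conj(exp(2*I*pi/5)) + 1*(1 + 2*exp(-2*I*pi/5) + exp(-4*I*pi/5) + 3*exp(4*I*pi/5))*conj(exp(4*I*pi/5)) + 1*(1 + 3*exp(-4*I*pi/5) + exp(4*I*pi/5) + 2*exp(2*I*pi/5))*conj(exp(-4*I*pi/5)) + 1*(1 + 3*exp(-2*I*pi/5) + 2*exp(-4*I*pi/5) + exp(2*I*pi/5))*conj(exp(-2*I*pi/5))]
      = (1/5)[(7) + (3 + exp(-2*I*pi/5) + exp(-4*I*pi/5) + 2*exp(2*I*pi/5)) + (3 + exp(-4*I*pi/5) + exp(2*I*pi/5) + 2*exp(4*I*pi/5)) + (3 + 2*exp(-4*I*pi/5) + exp(-2*I*pi/5) + exp(4*I*pi/5)) + (3 + 2*exp(-2*I*pi/5) + exp(4*I*pi/5) + exp(2*I*pi/5))] = 15/5 = 3
  <chi_rho, chi_2> = (1/5)[1*(7)*conj(1) + 1*(1 + exp(-2*I*pi/5) + 2*exp(4*I*pi/5) + 3*exp(2*I*pi/5))*conj(exp(4*I*pi/5)) + 1*(1 + 2*exp(-2*I*pi/5) + exp(-4*I*pi/5) + 3*exp(4*I*pi/5))*conj(exp(-2*I*pi/5)) + 1*(1 + 3*exp(-4*I*pi/5) + exp(4*I*pi/5) + 2*exp(2*I*pi/5))*conj(exp(2*I*pi/5)) + 1*(1 + 3*exp(-2*I*pi/5) + 2*exp(-4*I*pi/5) + exp(2*I*pi/5))*conj(exp(-4*I*pi/5))]
      = (1/5)[(7) + (2 + 3*exp(-2*I*pi/5) + exp(-4*I*pi/5) + exp(4*I*pi/5)) + (2 + 3*exp(-4*I*pi/5) + exp(-2*I*pi/5) + exp(2*I*pi/5)) + (2 + exp(-2*I*pi/5) + exp(2*I*pi/5) + 3*exp(4*I*pi/5)) + (2 + exp(-4*I*pi/5) + exp(4*I*pi/5) + 3*exp(2*I*pi/5))] = 10/5 = 2
  <chi_rho, chi_3> = (1/5)[1*(7)*conj(1) + 1*(1 + exp(-2*I*pi/5) + 2*exp(4*I*pi/5) + 3*exp(2*I*pi/5))*conj(exp(-4*I*pi/5)) + 1*(1 + 2*exp(-2*I*pi/5) + exp(-4*I*pi/5) + 3*exp(4*I*pi/5))*conj(exp(2*I*pi/5)) + 1*(1 + 3*exp(-4*I*pi/5) + exp(4*I*pi/5) + 2*exp(2*I*pi/5))*conj(exp(-2*I*pi/5)) + 1*(1 + 3*exp(-2*I*pi/5) + 2*exp(-4*I*pi/5) + exp(2*I*pi/5))*conj(exp(4*I*pi/5))]
      = (1/5)[(7) + (2*exp(-2*I*pi/5) + 3*exp(-4*I*pi/5) + exp(4*I*pi/5) + exp(2*I*pi/5)) + (2*exp(-4*I*pi/5) + exp(-2*I*pi/5) + exp(4*I*pi/5) + 3*exp(2*I*pi/5)) + (3*exp(-2*I*pi/5) + exp(-4*I*pi/5) + exp(2*I*pi/5) + 2*exp(4*I*pi/5)) + (exp(-2*I*pi/5) + exp(-4*I*pi/5) + 3*exp(4*I*pi/5) + 2*exp(2*I*pi/5))] = 0/5 = 0
  <chi_rho, chi_4> = (1/5)[1*(7)*conj(1) + 1*(1 + exp(-2*I*pi/5) + 2*exp(4*I*pi/5) + 3*exp(2*I*pi/5))*conj(exp(-2*I*pi/5)) + 1*(1 + 2*exp(-2*I*pi/5) + exp(-4*I*pi/5) + 3*exp(4*I*pi/5))*conj(exp(-4*I*pi/5)) + 1*(1 + 3*exp(-4*I*pi/5) + exp(4*I*pi/5) + 2*exp(2*I*pi/5))*conj(exp(4*I*pi/5)) + 1*(1 + 3*exp(-2*I*pi/5) + 2*exp(-4*I*pi/5) + exp(2*I*pi/5))*conj(exp(2*I*pi/5))]
      = (1/5)[(7) + (1 + 2*exp(-4*I*pi/5) + exp(2*I*pi/5) + 3*exp(4*I*pi/5)) + (1 + 3*exp(-2*I*pi/5) + exp(4*I*pi/5) + 2*exp(2*I*pi/5)) + (1 + 2*exp(-2*I*pi/5) + exp(-4*I*pi/5) + 3*exp(2*I*pi/5)) + (1 + 3*exp(-4*I*pi/5) + exp(-2*I*pi/5) + 2*exp(4*I*pi/5))] = 5/5 = 1
(Exp terms are combined using exp(i*s)*conj(exp(i*t)) = exp(i*(s-t)), and sums of them are collapsed using the identity that for every m > 1 the m distinct m-th roots of unity sum to 0, e.g. 1 + exp(2*I*pi/3) + exp(-2*I*pi/3) = 0.)
Dimension check: dim(rho) = sum (mult * dim) = 1*1 + 3*1 + 2*1 + 0*1 + 1*1 = 7 = chi_rho(e) = 7.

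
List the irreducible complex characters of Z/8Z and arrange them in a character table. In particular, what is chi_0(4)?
Character table of Z/8Z (irreps indexed chi_0,...,chi_7 with chi_k(m) = zeta_8^(k*m), zeta_8 = exp(2*pi*i/8)):
  irrep \ class  {0} (size 1)  {1} (size 1)    {2} (size 1)  {3} (size 1)    {4} (size 1)  {5} (size 1)    {6} (size 1)  {7} (size 1)  
  chi_0          1             1               1             1               1             1               1             1             
  chi_1          1             exp(I*pi/4)     I             exp(3*I*pi/4)   -1            exp(-3*I*pi/4)  -I            exp(-I*pi/4)  
  chi_2          1             I               -1            -I              1             I               -1            -I            
  chi_3          1             exp(3*I*pi/4)   -I            exp(I*pi/4)     -1            exp(-I*pi/4)    I             exp(-3*I*pi/4)
  chi_4          1             -1              1             -1              1             -1              1             -1            
  chi_5          1             exp(-3*I*pi/4)  I             exp(-I*pi/4)    -1            exp(I*pi/4)     -I            exp(3*I*pi/4) 
  chi_6          1             -I              -1            I               1             -I              -1            I             
  chi_7          1             exp(-I*pi/4)    -I            exp(-3*I*pi/4)  -1            exp(3*I*pi/4)   I             exp(I*pi/4)   

Spot check: chi_0(4) = zeta_8^(0*4) = zeta_8^0 = 1.

Argument: Z/8Z is abelian, so all 8 irreducible complex representations are 1-dimensional. They are given by chi_k(m) = zeta_8^(k*m) for k = 0,...,7. Row orthogonality: sum_m chi_k(m) conj(chi_l(m)) = 8 * [k = l].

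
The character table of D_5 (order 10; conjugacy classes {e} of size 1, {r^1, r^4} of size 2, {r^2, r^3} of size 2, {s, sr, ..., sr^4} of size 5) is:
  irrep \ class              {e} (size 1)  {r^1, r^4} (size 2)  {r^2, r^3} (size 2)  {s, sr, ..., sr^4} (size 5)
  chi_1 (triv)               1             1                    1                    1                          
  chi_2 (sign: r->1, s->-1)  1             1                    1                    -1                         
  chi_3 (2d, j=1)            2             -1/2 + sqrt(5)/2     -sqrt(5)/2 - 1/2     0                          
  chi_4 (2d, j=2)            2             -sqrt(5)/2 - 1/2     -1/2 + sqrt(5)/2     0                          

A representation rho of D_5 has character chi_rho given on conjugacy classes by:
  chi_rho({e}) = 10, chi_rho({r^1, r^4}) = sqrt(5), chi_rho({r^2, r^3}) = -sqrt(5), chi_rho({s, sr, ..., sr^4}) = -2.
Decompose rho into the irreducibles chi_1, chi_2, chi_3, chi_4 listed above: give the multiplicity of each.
Multiplicities: chi_1: 0, chi_2: 2, chi_3: 3, chi_4: 1.

Reasoning: Use <chi_rho, chi> = (1/|G|) sum_C |C| * chi_rho(C) * conj(chi(C)) with |G| = 10 for each irreducible chi in the table:
  <chi_rho, chi_1> = (1/10)[1*(10)*conj(1) + 2*(sqrt(5))*conj(1) + 2*(-sqrt(5))*conj(1) + 5*(-2)*conj(1)]
      = (1/10)[(10) + (2*sqrt(5)) + (-2*sqrt(5)) + (-10)] = 0/10 = 0
  <chi_rho, chi_2> = (1/10)[1*(10)*conj(1) + 2*(sqrt(5))*conj(1) + 2*(-sqrt(5))*conj(1) + 5*(-2)*conj(-1)]
      = (1/10)[(10) + (2*sqrt(5)) + (-2*sqrt(5)) + (10)] = 20/10 = 2
  <chi_rho, chi_3> = (1/10)[1*(10)*conj(2) + 2*(sqrt(5))*conj(-1/2 + sqrt(5)/2) + 2*(-sqrt(5))*conj(-sqrt(5)/2 - 1/2) + 5*(-2)*conj(0)]
      = (1/10)[(20) + (5 - sqrt(5)) + (sqrt(5) + 5) + (0)] = 30/10 = 3
  <chi_rho, chi_4> = (1/10)[1*(10)*conj(2) + 2*(sqrt(5))*conj(-sqrt(5)/2 - 1/2) + 2*(-sqrt(5))*conj(-1/2 + sqrt(5)/2) + 5*(-2)*conj(0)]
      = (1/10)[(20) + (-5 - sqrt(5)) + (-5 + sqrt(5)) + (0)] = 10/10 = 1
Dimension check: dim(rho) = sum (mult * dim) = 0*1 + 2*1 + 3*2 + 1*2 = 10 = chi_rho(e) = 10.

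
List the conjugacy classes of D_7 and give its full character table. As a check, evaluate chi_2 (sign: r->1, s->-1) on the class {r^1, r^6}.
Conjugacy classes: {e} of size 1, {r^1, r^6} of size 2, {r^2, r^5} of size 2, {r^3, r^4} of size 2, {s, sr, ..., sr^6} of size 7.
Character table:
  irrep \ class              {e} (size 1)  {r^1, r^6} (size 2)  {r^2, r^5} (size 2)  {r^3, r^4} (size 2)  {s, sr, ..., sr^6} (size 7)
  chi_1 (triv)               1             1                    1                    1                    1                          
  chi_2 (sign: r->1, s->-1)  1             1                    1                    1                    -1                         
  chi_3 (2d, j=1)            2             2*cos(2*pi/7)        -2*cos(3*pi/7)       -2*cos(pi/7)         0                          
  chi_4 (2d, j=2)            2             -2*cos(3*pi/7)       -2*cos(pi/7)         2*cos(2*pi/7)        0                          
  chi_5 (2d, j=3)            2             -2*cos(pi/7)         2*cos(2*pi/7)        -2*cos(3*pi/7)       0                          

Spot check: chi_2 (sign: r->1, s->-1) on {r^1, r^6} = 1.

Explanation: D_7 has order 2*7 = 14 with 5 conjugacy classes, hence 5 irreducibles. Sum of squared dims 1 + 1 + 4 + 4 + 4 = 14 = |G|. Linear characters come from the abelianisation; the 2-dimensional irreps have character r^k -> 2*cos(2*pi*j*k/7), reflections -> 0.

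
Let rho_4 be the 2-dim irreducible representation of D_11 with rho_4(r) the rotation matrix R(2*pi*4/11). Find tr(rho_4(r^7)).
chi_{rho_4}(r^7) = 2*cos(2*pi*4*7/11) = -2*cos(pi/11)

Why: rho_4(r^7) is rotation by angle 2*pi*4*7/11, whose trace is 2*cos(2*pi*4*7/11) = -2*cos(pi/11).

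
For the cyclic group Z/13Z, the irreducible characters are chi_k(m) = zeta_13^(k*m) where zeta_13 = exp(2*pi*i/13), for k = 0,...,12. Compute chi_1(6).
chi_1(6) = zeta_13^6 = exp(12*I*pi/13)

chi_1(6) = zeta_13^(1*6) = zeta_13^6. Since zeta_13^13 = 1, this equals zeta_13^6 = exp(2*pi*i*6/13) = exp(12*I*pi/13).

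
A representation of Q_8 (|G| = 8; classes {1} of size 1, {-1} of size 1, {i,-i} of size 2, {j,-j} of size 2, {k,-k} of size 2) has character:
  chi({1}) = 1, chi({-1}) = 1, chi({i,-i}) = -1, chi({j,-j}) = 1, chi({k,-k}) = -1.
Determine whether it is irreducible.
Irreducible: <chi, chi> = 1.

Argument: <chi, chi> = (1/|G|) sum_C |C| * |chi(C)|^2 = (1/8)[1*|1|^2 + 1*|1|^2 + 2*|-1|^2 + 2*|1|^2 + 2*|-1|^2]
  = (1/8)[(1) + (1) + (2) + (2) + (2)] = 8/8 = 1.
A character is irreducible iff <chi, chi> = 1, so this representation is irreducible.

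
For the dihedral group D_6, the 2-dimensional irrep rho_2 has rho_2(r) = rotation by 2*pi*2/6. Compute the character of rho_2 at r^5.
chi_{rho_2}(r^5) = 2*cos(2*pi*2*5/6) = -1

Justification: rho_2(r^5) is rotation by angle 2*pi*2*5/6, whose trace is 2*cos(2*pi*2*5/6) = -1.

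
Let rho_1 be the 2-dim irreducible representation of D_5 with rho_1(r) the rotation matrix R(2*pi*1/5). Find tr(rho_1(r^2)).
chi_{rho_1}(r^2) = 2*cos(2*pi*1*2/5) = -sqrt(5)/2 - 1/2

Proof sketch: rho_1(r^2) is rotation by angle 2*pi*1*2/5, whose trace is 2*cos(2*pi*1*2/5) = -sqrt(5)/2 - 1/2.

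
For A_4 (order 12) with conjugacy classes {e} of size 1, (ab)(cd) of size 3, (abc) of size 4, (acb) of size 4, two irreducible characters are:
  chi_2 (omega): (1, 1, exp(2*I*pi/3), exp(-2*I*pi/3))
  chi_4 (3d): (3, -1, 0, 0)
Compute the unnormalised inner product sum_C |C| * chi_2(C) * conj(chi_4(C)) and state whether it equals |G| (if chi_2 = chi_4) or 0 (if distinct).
Sum = 0; so <chi_2, chi_4> = 0 (distinct irreducibles are orthogonal).

Explanation: Compute term by term over conjugacy classes (|C| * chi_2(C) * conj(chi_4(C))):
  1*(1)*conj(3) + 3*(1)*conj(-1) + 4*(exp(2*I*pi/3))*conj(0) + 4*(exp(-2*I*pi/3))*conj(0)
  = (3) + (-3) + (0) + (0)
  = 0.
(Exp terms are combined using exp(i*s)*conj(exp(i*t)) = exp(i*(s-t)), and sums of them are collapsed using the identity that for every m > 1 the m distinct m-th roots of unity sum to 0, e.g. 1 + exp(2*I*pi/3) + exp(-2*I*pi/3) = 0.)
Dividing by |G| = 12 gives 0/12 = 0, matching the row-orthogonality relation <chi_2, chi_4> = [chi_2 = chi_4].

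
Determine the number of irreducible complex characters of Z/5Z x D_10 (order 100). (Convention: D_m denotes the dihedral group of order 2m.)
40

Argument: The number of irreducible complex representations of a finite group equals its number of conjugacy classes. For a direct product, #classes(G x H) = #classes(G) * #classes(H). Z/5Z has 5 classes (abelian), D_10 has 8 classes, so 5 * 8 = 40, so Z/5Z x D_10 (order 100) has exactly 40 irreducible complex representations.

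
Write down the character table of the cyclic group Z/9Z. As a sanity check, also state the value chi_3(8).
Character table of Z/9Z (irreps indexed chi_0,...,chi_8 with chi_k(m) = zeta_9^(k*m), zeta_9 = exp(2*pi*i/9)):
  irrep \ class  {0} (size 1)  {1} (size 1)    {2} (size 1)    {3} (size 1)    {4} (size 1)    {5} (size 1)    {6} (size 1)    {7} (size 1)    {8} (size 1)  
  chi_0          1             1               1               1               1               1               1               1               1             
  chi_1          1             exp(2*I*pi/9)   exp(4*I*pi/9)   exp(2*I*pi/3)   exp(8*I*pi/9)   exp(-8*I*pi/9)  exp(-2*I*pi/3)  exp(-4*I*pi/9)  exp(-2*I*pi/9)
  chi_2          1             exp(4*I*pi/9)   exp(8*I*pi/9)   exp(-2*I*pi/3)  exp(-2*I*pi/9)  exp(2*I*pi/9)   exp(2*I*pi/3)   exp(-8*I*pi/9)  exp(-4*I*pi/9)
  chi_3          1             exp(2*I*pi/3)   exp(-2*I*pi/3)  1               exp(2*I*pi/3)   exp(-2*I*pi/3)  1               exp(2*I*pi/3)   exp(-2*I*pi/3)
  chi_4          1             exp(8*I*pi/9)   exp(-2*I*pi/9)  exp(2*I*pi/3)   exp(-4*I*pi/9)  exp(4*I*pi/9)   exp(-2*I*pi/3)  exp(2*I*pi/9)   exp(-8*I*pi/9)
  chi_5          1             exp(-8*I*pi/9)  exp(2*I*pi/9)   exp(-2*I*pi/3)  exp(4*I*pi/9)   exp(-4*I*pi/9)  exp(2*I*pi/3)   exp(-2*I*pi/9)  exp(8*I*pi/9) 
  chi_6          1             exp(-2*I*pi/3)  exp(2*I*pi/3)   1               exp(-2*I*pi/3)  exp(2*I*pi/3)   1               exp(-2*I*pi/3)  exp(2*I*pi/3) 
  chi_7          1             exp(-4*I*pi/9)  exp(-8*I*pi/9)  exp(2*I*pi/3)   exp(2*I*pi/9)   exp(-2*I*pi/9)  exp(-2*I*pi/3)  exp(8*I*pi/9)   exp(4*I*pi/9) 
  chi_8          1             exp(-2*I*pi/9)  exp(-4*I*pi/9)  exp(-2*I*pi/3)  exp(-8*I*pi/9)  exp(8*I*pi/9)   exp(2*I*pi/3)   exp(4*I*pi/9)   exp(2*I*pi/9) 

Spot check: chi_3(8) = zeta_9^(3*8) = zeta_9^24 = exp(-2*I*pi/3).

Solution. Z/9Z is abelian, so all 9 irreducible complex representations are 1-dimensional. They are given by chi_k(m) = zeta_9^(k*m) for k = 0,...,8. Row orthogonality: sum_m chi_k(m) conj(chi_l(m)) = 9 * [k = l].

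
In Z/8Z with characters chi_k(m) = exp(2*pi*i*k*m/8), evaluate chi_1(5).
chi_1(5) = zeta_8^5 = exp(-3*I*pi/4)

Working: chi_1(5) = zeta_8^(1*5) = zeta_8^5. Since zeta_8^8 = 1, this equals zeta_8^5 = exp(2*pi*i*5/8) = exp(-3*I*pi/4).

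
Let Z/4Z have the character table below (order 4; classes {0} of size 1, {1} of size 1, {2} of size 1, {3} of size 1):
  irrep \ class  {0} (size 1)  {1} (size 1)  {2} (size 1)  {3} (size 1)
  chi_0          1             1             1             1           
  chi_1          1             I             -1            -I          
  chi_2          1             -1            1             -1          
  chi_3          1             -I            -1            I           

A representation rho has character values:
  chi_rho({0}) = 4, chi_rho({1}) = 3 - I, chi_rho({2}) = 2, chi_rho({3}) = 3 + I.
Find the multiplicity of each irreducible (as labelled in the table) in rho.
Multiplicities: chi_0: 3, chi_1: 0, chi_2: 0, chi_3: 1.

Justification: Use <chi_rho, chi> = (1/|G|) sum_C |C| * chi_rho(C) * conj(chi(C)) with |G| = 4 for each irreducible chi in the table:
  <chi_rho, chi_0> = (1/4)[1*(4)*conj(1) + 1*(3 - I)*conj(1) + 1*(2)*conj(1) + 1*(3 + I)*conj(1)]
      = (1/4)[(4) + (3 - I) + (2) + (3 + I)] = 12/4 = 3
  <chi_rho, chi_1> = (1/4)[1*(4)*conj(1) + 1*(3 - I)*conj(I) + 1*(2)*conj(-1) + 1*(3 + I)*conj(-I)]
      = (1/4)[(4) + (-1 - 3*I) + (-2) + (-1 + 3*I)] = 0/4 = 0
  <chi_rho, chi_2> = (1/4)[1*(4)*conj(1) + 1*(3 - I)*conj(-1) + 1*(2)*conj(1) + 1*(3 + I)*conj(-1)]
      = (1/4)[(4) + (-3 + I) + (2) + (-3 - I)] = 0/4 = 0
  <chi_rho, chi_3> = (1/4)[1*(4)*conj(1) + 1*(3 - I)*conj(-I) + 1*(2)*conj(-1) + 1*(3 + I)*conj(I)]
      = (1/4)[(4) + (1 + 3*I) + (-2) + (1 - 3*I)] = 4/4 = 1
(Exp terms are combined using exp(i*s)*conj(exp(i*t)) = exp(i*(s-t)), and sums of them are collapsed using the identity that for every m > 1 the m distinct m-th roots of unity sum to 0, e.g. 1 + exp(2*I*pi/3) + exp(-2*I*pi/3) = 0.)
Dimension check: dim(rho) = sum (mult * dim) = 3*1 + 0*1 + 0*1 + 1*1 = 4 = chi_rho(e) = 4.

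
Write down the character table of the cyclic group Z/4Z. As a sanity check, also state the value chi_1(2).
Character table of Z/4Z (irreps indexed chi_0,...,chi_3 with chi_k(m) = zeta_4^(k*m), zeta_4 = exp(2*pi*i/4)):
  irrep \ class  {0} (size 1)  {1} (size 1)  {2} (size 1)  {3} (size 1)
  chi_0          1             1             1             1           
  chi_1          1             I             -1            -I          
  chi_2          1             -1            1             -1          
  chi_3          1             -I            -1            I           

Spot check: chi_1(2) = zeta_4^(1*2) = zeta_4^2 = -1.

Proof sketch: Z/4Z is abelian, so all 4 irreducible complex representations are 1-dimensional. They are given by chi_k(m) = zeta_4^(k*m) for k = 0,...,3. Row orthogonality: sum_m chi_k(m) conj(chi_l(m)) = 4 * [k = l].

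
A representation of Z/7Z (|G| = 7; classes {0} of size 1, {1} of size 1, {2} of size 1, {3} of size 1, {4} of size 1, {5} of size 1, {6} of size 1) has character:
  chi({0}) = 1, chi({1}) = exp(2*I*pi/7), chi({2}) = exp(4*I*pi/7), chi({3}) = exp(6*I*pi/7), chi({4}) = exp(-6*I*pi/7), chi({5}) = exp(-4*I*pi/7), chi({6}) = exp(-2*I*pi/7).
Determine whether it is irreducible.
Irreducible: <chi, chi> = 1.

Explanation: <chi, chi> = (1/|G|) sum_C |C| * |chi(C)|^2 = (1/7)[1*|1|^2 + 1*|exp(2*I*pi/7)|^2 + 1*|exp(4*I*pi/7)|^2 + 1*|exp(6*I*pi/7)|^2 + 1*|exp(-6*I*pi/7)|^2 + 1*|exp(-4*I*pi/7)|^2 + 1*|exp(-2*I*pi/7)|^2]
  = (1/7)[(1) + (1) + (1) + (1) + (1) + (1) + (1)] = 7/7 = 1.
(Exp terms are combined using exp(i*s)*conj(exp(i*t)) = exp(i*(s-t)), and sums of them are collapsed using the identity that for every m > 1 the m distinct m-th roots of unity sum to 0, e.g. 1 + exp(2*I*pi/3) + exp(-2*I*pi/3) = 0.)
A character is irreducible iff <chi, chi> = 1, so this representation is irreducible.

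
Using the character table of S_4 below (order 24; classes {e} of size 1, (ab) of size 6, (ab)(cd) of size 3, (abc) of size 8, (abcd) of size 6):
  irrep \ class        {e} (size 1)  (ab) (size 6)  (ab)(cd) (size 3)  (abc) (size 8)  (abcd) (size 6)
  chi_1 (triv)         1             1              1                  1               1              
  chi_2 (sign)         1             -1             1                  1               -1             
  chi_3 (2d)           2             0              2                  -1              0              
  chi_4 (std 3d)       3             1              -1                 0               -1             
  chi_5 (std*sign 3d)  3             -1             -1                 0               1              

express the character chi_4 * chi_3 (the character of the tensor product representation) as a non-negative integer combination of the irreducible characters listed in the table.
chi_4 tensor chi_3 = chi_4 + chi_5 (all other irreducibles have multiplicity 0).

Argument: The character of a tensor product is the pointwise product (chi_4 * chi_3)(C) = chi_4(C) * chi_3(C):
  {e}: (3)*(2), (ab): (1)*(0), (ab)(cd): (-1)*(2), (abc): (0)*(-1), (abcd): (-1)*(0)
so (chi_4 * chi_3) takes values
  {e} -> 6, (ab) -> 0, (ab)(cd) -> -2, (abc) -> 0, (abcd) -> 0.
Now take the inner product of this character with each irreducible chi from the table, <chi_4*chi_3, chi> = (1/24) sum_C |C| (chi_4*chi_3)(C) conj(chi(C)):
  <chi_4*chi_3, chi_1> = (1/24)[1*(6)*conj(1) + 6*(0)*conj(1) + 3*(-2)*conj(1) + 8*(0)*conj(1) + 6*(0)*conj(1)]
      = (1/24)[(6) + (0) + (-6) + (0) + (0)] = 0/24 = 0
  <chi_4*chi_3, chi_2> = (1/24)[1*(6)*conj(1) + 6*(0)*conj(-1) + 3*(-2)*conj(1) + 8*(0)*conj(1) + 6*(0)*conj(-1)]
      = (1/24)[(6) + (0) + (-6) + (0) + (0)] = 0/24 = 0
  <chi_4*chi_3, chi_3> = (1/24)[1*(6)*conj(2) + 6*(0)*conj(0) + 3*(-2)*conj(2) + 8*(0)*conj(-1) + 6*(0)*conj(0)]
      = (1/24)[(12) + (0) + (-12) + (0) + (0)] = 0/24 = 0
  <chi_4*chi_3, chi_4> = (1/24)[1*(6)*conj(3) + 6*(0)*conj(1) + 3*(-2)*conj(-1) + 8*(0)*conj(0) + 6*(0)*conj(-1)]
      = (1/24)[(18) + (0) + (6) + (0) + (0)] = 24/24 = 1
  <chi_4*chi_3, chi_5> = (1/24)[1*(6)*conj(3) + 6*(0)*conj(-1) + 3*(-2)*conj(-1) + 8*(0)*conj(0) + 6*(0)*conj(1)]
      = (1/24)[(18) + (0) + (6) + (0) + (0)] = 24/24 = 1
Hence the multiplicities are chi_4: 1, chi_5: 1. Dimension check: dim(chi_4)*dim(chi_3) = 3*2 = 6 and sum (mult * dim) = 1*3 + 1*3 = 6.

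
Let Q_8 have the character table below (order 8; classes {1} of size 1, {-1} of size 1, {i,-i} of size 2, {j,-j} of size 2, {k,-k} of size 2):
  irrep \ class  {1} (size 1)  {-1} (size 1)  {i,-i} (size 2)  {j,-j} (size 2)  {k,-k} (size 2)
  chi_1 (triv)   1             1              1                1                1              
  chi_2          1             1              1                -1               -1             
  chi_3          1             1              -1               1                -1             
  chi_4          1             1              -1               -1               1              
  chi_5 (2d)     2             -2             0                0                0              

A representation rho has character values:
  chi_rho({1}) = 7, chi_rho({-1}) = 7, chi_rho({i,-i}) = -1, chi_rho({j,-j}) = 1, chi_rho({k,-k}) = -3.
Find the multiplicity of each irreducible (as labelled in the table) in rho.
Multiplicities: chi_1: 1, chi_2: 2, chi_3: 3, chi_4: 1, chi_5: 0.

Details: Use <chi_rho, chi> = (1/|G|) sum_C |C| * chi_rho(C) * conj(chi(C)) with |G| = 8 for each irreducible chi in the table:
  <chi_rho, chi_1> = (1/8)[1*(7)*conj(1) + 1*(7)*conj(1) + 2*(-1)*conj(1) + 2*(1)*conj(1) + 2*(-3)*conj(1)]
      = (1/8)[(7) + (7) + (-2) + (2) + (-6)] = 8/8 = 1
  <chi_rho, chi_2> = (1/8)[1*(7)*conj(1) + 1*(7)*conj(1) + 2*(-1)*conj(1) + 2*(1)*conj(-1) + 2*(-3)*conj(-1)]
      = (1/8)[(7) + (7) + (-2) + (-2) + (6)] = 16/8 = 2
  <chi_rho, chi_3> = (1/8)[1*(7)*conj(1) + 1*(7)*conj(1) + 2*(-1)*conj(-1) + 2*(1)*conj(1) + 2*(-3)*conj(-1)]
      = (1/8)[(7) + (7) + (2) + (2) + (6)] = 24/8 = 3
  <chi_rho, chi_4> = (1/8)[1*(7)*conj(1) + 1*(7)*conj(1) + 2*(-1)*conj(-1) + 2*(1)*conj(-1) + 2*(-3)*conj(1)]
      = (1/8)[(7) + (7) + (2) + (-2) + (-6)] = 8/8 = 1
  <chi_rho, chi_5> = (1/8)[1*(7)*conj(2) + 1*(7)*conj(-2) + 2*(-1)*conj(0) + 2*(1)*conj(0) + 2*(-3)*conj(0)]
      = (1/8)[(14) + (-14) + (0) + (0) + (0)] = 0/8 = 0
Dimension check: dim(rho) = sum (mult * dim) = 1*1 + 2*1 + 3*1 + 1*1 + 0*2 = 7 = chi_rho(e) = 7.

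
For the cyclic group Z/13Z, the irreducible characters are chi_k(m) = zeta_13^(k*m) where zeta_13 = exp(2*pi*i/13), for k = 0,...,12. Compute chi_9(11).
chi_9(11) = zeta_13^99 = exp(-10*I*pi/13)

Solution. chi_9(11) = zeta_13^(9*11) = zeta_13^99. Since zeta_13^13 = 1, this equals zeta_13^8 = exp(2*pi*i*8/13) = exp(-10*I*pi/13).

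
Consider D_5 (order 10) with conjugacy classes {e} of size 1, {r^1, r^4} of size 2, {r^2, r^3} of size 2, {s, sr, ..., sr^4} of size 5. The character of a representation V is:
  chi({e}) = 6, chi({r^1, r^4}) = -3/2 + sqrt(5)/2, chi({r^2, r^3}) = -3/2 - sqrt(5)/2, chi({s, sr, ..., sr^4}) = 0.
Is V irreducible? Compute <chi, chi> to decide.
Not irreducible (reducible): <chi, chi> = 5 > 1.

<chi, chi> = (1/|G|) sum_C |C| * |chi(C)|^2 = (1/10)[1*|6|^2 + 2*|-3/2 + sqrt(5)/2|^2 + 2*|-3/2 - sqrt(5)/2|^2 + 5*|0|^2]
  = (1/10)[(36) + (7 - 3*sqrt(5)) + (3*sqrt(5) + 7) + (0)] = 50/10 = 5.
A character is irreducible iff <chi, chi> = 1, so this representation is reducible.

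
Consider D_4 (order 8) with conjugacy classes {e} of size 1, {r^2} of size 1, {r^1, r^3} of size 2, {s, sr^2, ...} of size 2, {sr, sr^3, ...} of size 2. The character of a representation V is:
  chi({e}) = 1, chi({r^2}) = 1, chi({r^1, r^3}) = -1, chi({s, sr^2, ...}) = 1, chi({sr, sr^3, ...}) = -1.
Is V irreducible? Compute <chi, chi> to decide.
Irreducible: <chi, chi> = 1.

Justification: <chi, chi> = (1/|G|) sum_C |C| * |chi(C)|^2 = (1/8)[1*|1|^2 + 1*|1|^2 + 2*|-1|^2 + 2*|1|^2 + 2*|-1|^2]
  = (1/8)[(1) + (1) + (2) + (2) + (2)] = 8/8 = 1.
A character is irreducible iff <chi, chi> = 1, so this representation is irreducible.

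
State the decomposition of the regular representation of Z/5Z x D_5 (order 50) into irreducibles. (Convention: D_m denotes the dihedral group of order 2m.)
Each irreducible V_i of dimension d_i appears with multiplicity d_i, i.e. rho_reg = (direct sum over all irreducibles V_i) d_i V_i. The irreducible dimensions for Z/5Z x D_5 are 1, 1, 1, 1, 1, 1, 1, 1, 1, 1, 2, 2, 2, 2, 2, 2, 2, 2, 2, 2: 10 irreducibles of dimension 1, each with multiplicity 1; 10 irreducibles of dimension 2, each with multiplicity 2. Total dimension 10*1*1 + 10*2*2 = 50 = |G|.

Solution. General theorem: in the regular representation of a finite group G, each irreducible appears with multiplicity equal to its dimension. Check: dim(rho_reg) = sum d_i^2 = 1 + 1 + 1 + 1 + 1 + 1 + 1 + 1 + 1 + 1 + 4 + 4 + 4 + 4 + 4 + 4 + 4 + 4 + 4 + 4 = 50 = |G|.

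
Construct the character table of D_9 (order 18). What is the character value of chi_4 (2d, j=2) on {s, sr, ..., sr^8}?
Conjugacy classes: {e} of size 1, {r^1, r^8} of size 2, {r^2, r^7} of size 2, {r^3, r^6} of size 2, {r^4, r^5} of size 2, {s, sr, ..., sr^8} of size 9.
Character table:
  irrep \ class              {e} (size 1)  {r^1, r^8} (size 2)  {r^2, r^7} (size 2)  {r^3, r^6} (size 2)  {r^4, r^5} (size 2)  {s, sr, ..., sr^8} (size 9)
  chi_1 (triv)               1             1                    1                    1                    1                    1                          
  chi_2 (sign: r->1, s->-1)  1             1                    1                    1                    1                    -1                         
  chi_3 (2d, j=1)            2             2*cos(2*pi/9)        2*cos(4*pi/9)        -1                   -2*cos(pi/9)         0                          
  chi_4 (2d, j=2)            2             2*cos(4*pi/9)        -2*cos(pi/9)         -1                   2*cos(2*pi/9)        0                          
  chi_5 (2d, j=3)            2             -1                   -1                   2                    -1                   0                          
  chi_6 (2d, j=4)            2             -2*cos(pi/9)         2*cos(2*pi/9)        -1                   2*cos(4*pi/9)        0                          

Spot check: chi_4 (2d, j=2) on {s, sr, ..., sr^8} = 0.

Solution. D_9 has order 2*9 = 18 with 6 conjugacy classes, hence 6 irreducibles. Sum of squared dims 1 + 1 + 4 + 4 + 4 + 4 = 18 = |G|. Linear characters come from the abelianisation; the 2-dimensional irreps have character r^k -> 2*cos(2*pi*j*k/9), reflections -> 0.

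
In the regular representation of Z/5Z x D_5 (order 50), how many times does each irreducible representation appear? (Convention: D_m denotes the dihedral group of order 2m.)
Each irreducible V_i of dimension d_i appears with multiplicity d_i, i.e. rho_reg = (direct sum over all irreducibles V_i) d_i V_i. The irreducible dimensions for Z/5Z x D_5 are 1, 1, 1, 1, 1, 1, 1, 1, 1, 1, 2, 2, 2, 2, 2, 2, 2, 2, 2, 2: 10 irreducibles of dimension 1, each with multiplicity 1; 10 irreducibles of dimension 2, each with multiplicity 2. Total dimension 10*1*1 + 10*2*2 = 50 = |G|.

Why: General theorem: in the regular representation of a finite group G, each irreducible appears with multiplicity equal to its dimension. Check: dim(rho_reg) = sum d_i^2 = 1 + 1 + 1 + 1 + 1 + 1 + 1 + 1 + 1 + 1 + 4 + 4 + 4 + 4 + 4 + 4 + 4 + 4 + 4 + 4 = 50 = |G|.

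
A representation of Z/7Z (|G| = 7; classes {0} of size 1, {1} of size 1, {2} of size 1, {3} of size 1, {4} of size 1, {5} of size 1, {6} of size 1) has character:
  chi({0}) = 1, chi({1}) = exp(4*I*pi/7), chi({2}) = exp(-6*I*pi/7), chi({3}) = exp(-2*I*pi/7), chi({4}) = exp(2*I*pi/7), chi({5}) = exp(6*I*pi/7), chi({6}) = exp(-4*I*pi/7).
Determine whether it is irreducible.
Irreducible: <chi, chi> = 1.

Why: <chi, chi> = (1/|G|) sum_C |C| * |chi(C)|^2 = (1/7)[1*|1|^2 + 1*|exp(4*I*pi/7)|^2 + 1*|exp(-6*I*pi/7)|^2 + 1*|exp(-2*I*pi/7)|^2 + 1*|exp(2*I*pi/7)|^2 + 1*|exp(6*I*pi/7)|^2 + 1*|exp(-4*I*pi/7)|^2]
  = (1/7)[(1) + (1) + (1) + (1) + (1) + (1) + (1)] = 7/7 = 1.
(Exp terms are combined using exp(i*s)*conj(exp(i*t)) = exp(i*(s-t)), and sums of them are collapsed using the identity that for every m > 1 the m distinct m-th roots of unity sum to 0, e.g. 1 + exp(2*I*pi/3) + exp(-2*I*pi/3) = 0.)
A character is irreducible iff <chi, chi> = 1, so this representation is irreducible.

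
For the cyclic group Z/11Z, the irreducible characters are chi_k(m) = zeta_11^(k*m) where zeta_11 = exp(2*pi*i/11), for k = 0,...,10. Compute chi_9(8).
chi_9(8) = zeta_11^72 = exp(-10*I*pi/11)

chi_9(8) = zeta_11^(9*8) = zeta_11^72. Since zeta_11^11 = 1, this equals zeta_11^6 = exp(2*pi*i*6/11) = exp(-10*I*pi/11).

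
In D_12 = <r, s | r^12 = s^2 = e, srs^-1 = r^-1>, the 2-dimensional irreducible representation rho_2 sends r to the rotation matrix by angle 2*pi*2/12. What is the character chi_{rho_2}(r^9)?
chi_{rho_2}(r^9) = 2*cos(2*pi*2*9/12) = -2

Why: rho_2(r^9) is rotation by angle 2*pi*2*9/12, whose trace is 2*cos(2*pi*2*9/12) = -2.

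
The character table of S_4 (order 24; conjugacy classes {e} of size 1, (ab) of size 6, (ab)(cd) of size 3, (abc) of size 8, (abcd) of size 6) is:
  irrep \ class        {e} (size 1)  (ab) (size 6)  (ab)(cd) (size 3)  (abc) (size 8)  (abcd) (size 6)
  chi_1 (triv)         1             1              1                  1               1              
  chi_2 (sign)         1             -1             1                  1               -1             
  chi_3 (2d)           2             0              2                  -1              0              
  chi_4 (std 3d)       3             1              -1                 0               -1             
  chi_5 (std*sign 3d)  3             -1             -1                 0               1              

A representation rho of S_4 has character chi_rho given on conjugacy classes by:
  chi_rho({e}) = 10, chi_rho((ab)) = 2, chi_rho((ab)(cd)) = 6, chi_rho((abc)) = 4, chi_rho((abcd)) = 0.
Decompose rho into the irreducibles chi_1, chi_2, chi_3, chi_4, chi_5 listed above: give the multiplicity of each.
Multiplicities: chi_1: 3, chi_2: 2, chi_3: 1, chi_4: 1, chi_5: 0.

Why: Use <chi_rho, chi> = (1/|G|) sum_C |C| * chi_rho(C) * conj(chi(C)) with |G| = 24 for each irreducible chi in the table:
  <chi_rho, chi_1> = (1/24)[1*(10)*conj(1) + 6*(2)*conj(1) + 3*(6)*conj(1) + 8*(4)*conj(1) + 6*(0)*conj(1)]
      = (1/24)[(10) + (12) + (18) + (32) + (0)] = 72/24 = 3
  <chi_rho, chi_2> = (1/24)[1*(10)*conj(1) + 6*(2)*conj(-1) + 3*(6)*conj(1) + 8*(4)*conj(1) + 6*(0)*conj(-1)]
      = (1/24)[(10) + (-12) + (18) + (32) + (0)] = 48/24 = 2
  <chi_rho, chi_3> = (1/24)[1*(10)*conj(2) + 6*(2)*conj(0) + 3*(6)*conj(2) + 8*(4)*conj(-1) + 6*(0)*conj(0)]
      = (1/24)[(20) + (0) + (36) + (-32) + (0)] = 24/24 = 1
  <chi_rho, chi_4> = (1/24)[1*(10)*conj(3) + 6*(2)*conj(1) + 3*(6)*conj(-1) + 8*(4)*conj(0) + 6*(0)*conj(-1)]
      = (1/24)[(30) + (12) + (-18) + (0) + (0)] = 24/24 = 1
  <chi_rho, chi_5> = (1/24)[1*(10)*conj(3) + 6*(2)*conj(-1) + 3*(6)*conj(-1) + 8*(4)*conj(0) + 6*(0)*conj(1)]
      = (1/24)[(30) + (-12) + (-18) + (0) + (0)] = 0/24 = 0
Dimension check: dim(rho) = sum (mult * dim) = 3*1 + 2*1 + 1*2 + 1*3 + 0*3 = 10 = chi_rho(e) = 10.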